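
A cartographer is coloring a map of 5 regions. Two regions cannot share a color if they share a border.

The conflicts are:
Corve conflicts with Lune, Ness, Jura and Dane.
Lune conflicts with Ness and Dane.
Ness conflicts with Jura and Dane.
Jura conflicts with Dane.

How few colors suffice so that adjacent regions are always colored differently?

Corve, Ness, Jura, Dane pairwise conflict, so at least 4 colors are needed.
4 colors suffice: Corve=2, Lune=4, Ness=3, Jura=4, Dane=1. Each listed conflict is separated.

4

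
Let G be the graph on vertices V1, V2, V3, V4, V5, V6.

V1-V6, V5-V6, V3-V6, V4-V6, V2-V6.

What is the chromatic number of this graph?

V5 and V6 are adjacent, so at least 2 colors are needed.
2 colors suffice: color red → {V6}; color blue → {V1, V2, V3, V4, V5}. No two adjacent vertices share a color.

2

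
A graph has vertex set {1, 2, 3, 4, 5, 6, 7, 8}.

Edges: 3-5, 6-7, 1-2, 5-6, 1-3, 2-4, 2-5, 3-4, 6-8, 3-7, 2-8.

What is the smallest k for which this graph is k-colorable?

2

6 and 8 are adjacent, so at least 2 colors are needed.
2 colors suffice: color a → {2, 3, 6}; color b → {1, 4, 5, 7, 8}. No two adjacent vertices share a color.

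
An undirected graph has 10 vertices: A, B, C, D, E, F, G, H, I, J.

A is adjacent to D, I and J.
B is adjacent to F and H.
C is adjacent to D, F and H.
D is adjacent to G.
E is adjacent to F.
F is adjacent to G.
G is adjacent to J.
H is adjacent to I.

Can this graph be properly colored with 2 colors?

No

The cycle I-H-C-D-A-I has odd length 5, so it cannot be 2-colored; at least 3 colors are needed.
So 2 colors are not enough.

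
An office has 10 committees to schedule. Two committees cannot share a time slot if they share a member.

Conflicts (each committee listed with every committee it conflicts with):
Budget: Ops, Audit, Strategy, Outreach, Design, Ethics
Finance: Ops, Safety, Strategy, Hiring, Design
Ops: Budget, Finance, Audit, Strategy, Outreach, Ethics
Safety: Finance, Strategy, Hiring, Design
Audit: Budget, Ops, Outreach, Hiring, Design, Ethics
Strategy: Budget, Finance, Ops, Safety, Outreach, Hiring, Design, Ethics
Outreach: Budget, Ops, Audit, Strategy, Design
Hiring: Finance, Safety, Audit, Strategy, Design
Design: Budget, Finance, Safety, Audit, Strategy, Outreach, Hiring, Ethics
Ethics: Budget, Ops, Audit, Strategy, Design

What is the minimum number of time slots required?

5

Finance, Safety, Strategy, Hiring, Design pairwise conflict, so at least 5 time slots are needed.
5 time slots suffice: time slot 1 → {Audit, Strategy}; time slot 2 → {Ops, Design}; time slot 3 → {Budget, Hiring}; time slot 4 → {Finance, Outreach, Ethics}; time slot 5 → {Safety}. Each listed conflict is separated.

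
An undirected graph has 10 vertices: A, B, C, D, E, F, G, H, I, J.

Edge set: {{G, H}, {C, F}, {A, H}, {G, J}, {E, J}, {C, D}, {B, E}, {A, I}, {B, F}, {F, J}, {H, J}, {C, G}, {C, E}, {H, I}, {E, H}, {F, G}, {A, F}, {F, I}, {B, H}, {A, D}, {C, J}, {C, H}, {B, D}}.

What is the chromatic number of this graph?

C, G, H, J are mutually adjacent (a clique of size 4), so at least 4 colors are needed.
One proper 4-coloring: A=2, B=2, C=2, D=1, E=4, F=1, G=4, H=1, I=3, J=3. No two adjacent vertices share a color.

4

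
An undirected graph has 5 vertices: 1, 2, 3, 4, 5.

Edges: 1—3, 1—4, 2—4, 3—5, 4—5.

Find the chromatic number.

3 and 5 are adjacent, so at least 2 colors are needed.
2 colors suffice: 1=blue, 2=blue, 3=red, 4=red, 5=blue. Each edge has distinct colors on its endpoints.

2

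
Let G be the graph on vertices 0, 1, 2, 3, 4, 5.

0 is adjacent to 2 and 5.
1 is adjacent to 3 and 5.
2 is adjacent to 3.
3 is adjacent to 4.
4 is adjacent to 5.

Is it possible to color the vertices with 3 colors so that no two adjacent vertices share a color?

Yes

The chromatic number is 3. The cycle 2-3-4-5-0-2 has odd length 5, so it cannot be 2-colored; at least 3 colors are needed.
3 colors suffice: color red → {3, 5}; color blue → {1, 2, 4}; color green → {0}.
That is already a proper 3-coloring.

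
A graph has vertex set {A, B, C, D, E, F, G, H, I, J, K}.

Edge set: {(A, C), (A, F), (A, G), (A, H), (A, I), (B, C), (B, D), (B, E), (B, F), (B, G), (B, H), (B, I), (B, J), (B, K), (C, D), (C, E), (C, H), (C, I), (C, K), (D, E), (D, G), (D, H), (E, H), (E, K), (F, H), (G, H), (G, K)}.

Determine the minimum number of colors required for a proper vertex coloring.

B, C, D, E, H are mutually adjacent (a clique of size 5), so at least 5 colors are needed.
5 colors suffice: color red → {A, B}; color blue → {C, F, G, J}; color green → {H, I, K}; color yellow → {D}; color purple → {E}. Each edge has distinct colors on its endpoints.

5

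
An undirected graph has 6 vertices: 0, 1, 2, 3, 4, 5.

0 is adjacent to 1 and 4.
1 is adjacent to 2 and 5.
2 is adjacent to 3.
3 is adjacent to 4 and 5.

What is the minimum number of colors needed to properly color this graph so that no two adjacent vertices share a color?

3

The cycle 3-4-0-1-2-3 has odd length 5, so it cannot be 2-colored; at least 3 colors are needed.
3 colors suffice: 0=b, 1=a, 2=b, 3=a, 4=c, 5=b. No two adjacent vertices share a color.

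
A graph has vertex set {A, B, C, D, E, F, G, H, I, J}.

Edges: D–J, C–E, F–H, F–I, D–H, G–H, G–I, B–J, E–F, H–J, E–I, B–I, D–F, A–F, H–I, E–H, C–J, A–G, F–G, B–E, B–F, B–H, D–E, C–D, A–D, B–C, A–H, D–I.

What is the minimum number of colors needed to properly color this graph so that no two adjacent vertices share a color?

5

D, E, F, H, I are pairwise adjacent (a clique of size 5), so at least 5 colors are needed.
5 colors suffice: A=4, B=2, C=1, D=2, E=5, F=3, G=2, H=1, I=4, J=3. Every edge joins two different colors.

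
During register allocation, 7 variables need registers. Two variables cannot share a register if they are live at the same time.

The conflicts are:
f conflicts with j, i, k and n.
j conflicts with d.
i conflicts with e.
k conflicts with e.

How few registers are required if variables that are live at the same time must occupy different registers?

2

f and i conflict, so at least 2 registers are needed.
A valid assignment using 2 registers: f=1, j=2, i=2, k=2, d=1, e=1, n=2. Every pair that conflicts lands in different registers.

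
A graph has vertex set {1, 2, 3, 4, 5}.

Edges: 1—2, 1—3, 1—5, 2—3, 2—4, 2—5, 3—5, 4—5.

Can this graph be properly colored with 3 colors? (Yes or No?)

1, 2, 3, 5 are pairwise adjacent (a clique of size 4), so at least 4 colors are needed.
So 3 colors are not enough.

No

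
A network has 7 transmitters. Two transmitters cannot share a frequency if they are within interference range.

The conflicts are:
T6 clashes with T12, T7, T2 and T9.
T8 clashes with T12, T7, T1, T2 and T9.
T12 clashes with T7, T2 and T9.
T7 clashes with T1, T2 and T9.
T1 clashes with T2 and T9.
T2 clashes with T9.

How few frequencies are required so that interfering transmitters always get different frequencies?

T8, T12, T7, T2, T9 pairwise conflict, so at least 5 frequencies are needed.
Using 5 frequencies: T6=5, T8=5, T12=4, T7=1, T1=4, T2=3, T9=2. Each listed conflict is separated.

5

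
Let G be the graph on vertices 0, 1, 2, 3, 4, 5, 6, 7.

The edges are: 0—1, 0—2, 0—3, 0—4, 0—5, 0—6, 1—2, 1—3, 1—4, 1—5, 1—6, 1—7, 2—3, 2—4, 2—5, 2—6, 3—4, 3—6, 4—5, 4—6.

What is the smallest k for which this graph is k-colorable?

0, 1, 2, 3, 4, 6 form a clique, so at least 6 colors are needed.
6 colors suffice: color red → {1}; color blue → {4, 7}; color green → {2}; color yellow → {0}; color purple → {5, 6}; color orange → {3}. Each edge has distinct colors on its endpoints.

6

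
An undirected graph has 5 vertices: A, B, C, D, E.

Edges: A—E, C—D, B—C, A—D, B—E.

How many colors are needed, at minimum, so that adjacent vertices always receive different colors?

3

The cycle E-B-C-D-A-E has odd length 5, so it cannot be 2-colored; at least 3 colors are needed.
A valid assignment using 3 colors: A=red, B=green, C=red, D=blue, E=blue. Each edge has distinct colors on its endpoints.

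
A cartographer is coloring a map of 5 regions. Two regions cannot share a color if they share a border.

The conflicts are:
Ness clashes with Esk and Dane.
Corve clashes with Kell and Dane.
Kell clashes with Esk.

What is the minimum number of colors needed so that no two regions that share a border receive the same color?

The cycle Esk-Ness-Dane-Corve-Kell-Esk has odd length 5, so it cannot be 2-colored; at least 3 colors are needed.
3 colors suffice: Ness=2, Corve=2, Kell=3, Esk=1, Dane=1. Every pair that conflicts lands in different colors.

3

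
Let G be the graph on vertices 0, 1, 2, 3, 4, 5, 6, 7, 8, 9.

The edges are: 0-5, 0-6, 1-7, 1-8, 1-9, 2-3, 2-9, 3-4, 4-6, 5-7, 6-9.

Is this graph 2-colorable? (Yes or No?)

The cycle 2-3-4-6-9-2 has odd length 5, so it cannot be 2-colored; at least 3 colors are needed.
So 2 colors are not enough.

No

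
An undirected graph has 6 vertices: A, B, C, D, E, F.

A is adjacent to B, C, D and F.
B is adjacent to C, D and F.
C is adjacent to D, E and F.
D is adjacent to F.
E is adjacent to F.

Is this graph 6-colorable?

Yes

The chromatic number is 5. A, B, C, D, F form a clique, so at least 5 colors are needed.
5 colors suffice: A=purple, B=green, C=red, D=yellow, E=green, F=blue.
Since 6 ≥ 5, a proper 6-coloring certainly exists.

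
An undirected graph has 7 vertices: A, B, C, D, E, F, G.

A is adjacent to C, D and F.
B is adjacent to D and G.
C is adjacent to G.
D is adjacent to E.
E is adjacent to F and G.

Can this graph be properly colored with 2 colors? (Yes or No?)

No

The cycle G-E-D-A-C-G has odd length 5, so it cannot be 2-colored; at least 3 colors are needed.
So 2 colors are not enough.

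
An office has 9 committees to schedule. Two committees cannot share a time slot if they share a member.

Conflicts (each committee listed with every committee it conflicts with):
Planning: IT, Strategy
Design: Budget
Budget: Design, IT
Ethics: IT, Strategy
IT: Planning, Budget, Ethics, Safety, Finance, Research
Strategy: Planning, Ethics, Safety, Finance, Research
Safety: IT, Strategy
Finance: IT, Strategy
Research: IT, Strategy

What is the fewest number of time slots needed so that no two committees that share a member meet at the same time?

Strategy and Research conflict, so at least 2 time slots are needed.
2 time slots suffice: time slot 1 → {Design, IT, Strategy}; time slot 2 → {Planning, Budget, Ethics, Safety, Finance, Research}. Every pair that conflicts lands in different time slots.

2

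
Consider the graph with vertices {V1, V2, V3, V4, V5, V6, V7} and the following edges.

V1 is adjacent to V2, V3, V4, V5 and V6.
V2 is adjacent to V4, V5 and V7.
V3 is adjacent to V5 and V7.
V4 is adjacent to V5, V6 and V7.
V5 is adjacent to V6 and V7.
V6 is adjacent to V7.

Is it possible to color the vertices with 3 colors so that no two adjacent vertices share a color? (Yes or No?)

V1, V4, V5, V6 form a clique, so at least 4 colors are needed.
So 3 colors are not enough.

No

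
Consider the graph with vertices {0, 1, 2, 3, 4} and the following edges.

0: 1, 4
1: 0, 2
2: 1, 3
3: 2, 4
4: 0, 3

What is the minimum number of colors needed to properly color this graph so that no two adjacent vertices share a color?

3

The cycle 1-2-3-4-0-1 has odd length 5, so it cannot be 2-colored; at least 3 colors are needed.
One proper 3-coloring: 0=b, 1=a, 2=b, 3=a, 4=c. No two adjacent vertices share a color.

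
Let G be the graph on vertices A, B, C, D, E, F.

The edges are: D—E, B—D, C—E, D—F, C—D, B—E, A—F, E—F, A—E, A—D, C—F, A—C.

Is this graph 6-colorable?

The chromatic number is 5. A, C, D, E, F are mutually adjacent (a clique of size 5), so at least 5 colors are needed.
5 colors suffice: color 1 → {D}; color 2 → {E}; color 3 → {B, F}; color 4 → {C}; color 5 → {A}.
Since 6 ≥ 5, a proper 6-coloring certainly exists.

Yes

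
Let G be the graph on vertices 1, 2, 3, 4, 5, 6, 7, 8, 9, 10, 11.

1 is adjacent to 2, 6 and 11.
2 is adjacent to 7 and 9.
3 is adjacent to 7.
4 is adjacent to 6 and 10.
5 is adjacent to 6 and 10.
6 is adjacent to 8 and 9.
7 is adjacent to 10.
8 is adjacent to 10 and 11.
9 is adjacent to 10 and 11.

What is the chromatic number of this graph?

2

1 and 6 are adjacent, so at least 2 colors are needed.
2 colors suffice: color a → {2, 3, 6, 10, 11}; color b → {1, 4, 5, 7, 8, 9}. No two adjacent vertices share a color.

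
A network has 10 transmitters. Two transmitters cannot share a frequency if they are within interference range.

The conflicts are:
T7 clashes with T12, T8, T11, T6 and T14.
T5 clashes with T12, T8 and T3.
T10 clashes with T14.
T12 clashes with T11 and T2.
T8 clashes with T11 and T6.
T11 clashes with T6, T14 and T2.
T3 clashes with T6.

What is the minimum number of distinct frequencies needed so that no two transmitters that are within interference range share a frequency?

4

T7, T8, T11, T6 all conflict with each other, so at least 4 frequencies are needed.
4 frequencies suffice: T7=2, T5=1, T10=1, T12=3, T8=3, T11=1, T3=2, T6=4, T14=3, T2=2. Every pair that conflicts lands in different frequencies.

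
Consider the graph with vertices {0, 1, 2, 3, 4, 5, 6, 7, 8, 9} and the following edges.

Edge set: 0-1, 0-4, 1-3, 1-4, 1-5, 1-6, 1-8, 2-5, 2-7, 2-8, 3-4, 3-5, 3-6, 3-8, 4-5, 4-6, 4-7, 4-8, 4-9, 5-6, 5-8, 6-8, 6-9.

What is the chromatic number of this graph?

1, 3, 4, 5, 6, 8 form a clique, so at least 6 colors are needed.
6 colors suffice: color a → {2, 4}; color b → {0, 5, 7, 9}; color c → {8}; color d → {6}; color e → {1}; color f → {3}. No two adjacent vertices share a color.

6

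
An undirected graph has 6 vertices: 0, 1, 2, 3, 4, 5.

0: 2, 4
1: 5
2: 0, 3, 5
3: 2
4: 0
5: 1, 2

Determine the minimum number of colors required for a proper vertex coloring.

2

0 and 4 are adjacent, so at least 2 colors are needed.
2 colors suffice: color a → {1, 2, 4}; color b → {0, 3, 5}. Every edge joins two different colors.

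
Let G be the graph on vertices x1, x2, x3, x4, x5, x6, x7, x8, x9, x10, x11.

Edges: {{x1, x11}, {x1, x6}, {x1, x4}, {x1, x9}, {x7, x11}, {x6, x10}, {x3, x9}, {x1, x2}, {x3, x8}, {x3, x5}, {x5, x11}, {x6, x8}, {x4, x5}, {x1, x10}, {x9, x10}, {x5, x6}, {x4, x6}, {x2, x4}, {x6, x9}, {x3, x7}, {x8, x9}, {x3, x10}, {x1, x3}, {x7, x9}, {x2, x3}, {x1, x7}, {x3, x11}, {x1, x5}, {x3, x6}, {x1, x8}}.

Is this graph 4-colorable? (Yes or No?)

x1, x3, x6, x9, x10 form a clique, so at least 5 colors are needed.
So 4 colors are not enough.

No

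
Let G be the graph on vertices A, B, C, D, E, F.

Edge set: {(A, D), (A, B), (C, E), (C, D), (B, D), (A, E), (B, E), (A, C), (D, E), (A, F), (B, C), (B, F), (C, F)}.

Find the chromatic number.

5

A, B, C, D, E are pairwise adjacent (a clique of size 5), so at least 5 colors are needed.
A valid assignment using 5 colors: A=2, B=1, C=3, D=4, E=5, F=4. Each edge has distinct colors on its endpoints.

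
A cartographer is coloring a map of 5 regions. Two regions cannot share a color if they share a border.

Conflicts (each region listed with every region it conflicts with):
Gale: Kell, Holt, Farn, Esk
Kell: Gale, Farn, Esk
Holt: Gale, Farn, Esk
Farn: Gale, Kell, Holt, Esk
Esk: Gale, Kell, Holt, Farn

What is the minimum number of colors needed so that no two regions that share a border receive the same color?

4

Gale, Kell, Farn, Esk pairwise conflict, so at least 4 colors are needed.
4 colors suffice: color 1 → {Esk}; color 2 → {Gale}; color 3 → {Farn}; color 4 → {Kell, Holt}. Each listed conflict is separated.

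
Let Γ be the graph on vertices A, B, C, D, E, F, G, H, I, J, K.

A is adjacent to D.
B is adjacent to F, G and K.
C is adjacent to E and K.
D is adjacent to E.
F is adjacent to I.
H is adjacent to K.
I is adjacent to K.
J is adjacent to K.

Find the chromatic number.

2

C and K are adjacent, so at least 2 colors are needed.
One proper 2-coloring: A=1, B=2, C=2, D=2, E=1, F=1, G=1, H=2, I=2, J=2, K=1. Each edge has distinct colors on its endpoints.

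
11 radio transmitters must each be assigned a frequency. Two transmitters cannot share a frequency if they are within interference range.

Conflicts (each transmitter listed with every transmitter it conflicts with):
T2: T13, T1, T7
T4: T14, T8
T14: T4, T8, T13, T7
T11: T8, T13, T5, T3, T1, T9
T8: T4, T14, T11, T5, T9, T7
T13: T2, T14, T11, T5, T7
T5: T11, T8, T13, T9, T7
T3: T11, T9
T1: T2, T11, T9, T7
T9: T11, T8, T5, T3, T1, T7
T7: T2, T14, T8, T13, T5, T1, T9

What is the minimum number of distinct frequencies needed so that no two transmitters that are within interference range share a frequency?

T8, T5, T9, T7 all conflict with each other, so at least 4 frequencies are needed.
4 frequencies suffice: frequency 1 → {T4, T11, T7}; frequency 2 → {T8, T13, T3, T1}; frequency 3 → {T2, T14, T9}; frequency 4 → {T5}. No two conflicting transmitters share a frequency.

4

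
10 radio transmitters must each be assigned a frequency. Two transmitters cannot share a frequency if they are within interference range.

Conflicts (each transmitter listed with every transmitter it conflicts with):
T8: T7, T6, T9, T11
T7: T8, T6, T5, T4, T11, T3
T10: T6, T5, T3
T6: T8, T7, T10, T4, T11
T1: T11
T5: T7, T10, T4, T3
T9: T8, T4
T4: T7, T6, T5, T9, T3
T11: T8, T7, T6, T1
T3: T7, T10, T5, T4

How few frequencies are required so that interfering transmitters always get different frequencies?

4

T7, T5, T4, T3 all conflict with each other, so at least 4 frequencies are needed.
4 frequencies suffice: frequency 1 → {T7, T10, T1, T9}; frequency 2 → {T4, T11}; frequency 3 → {T6, T3}; frequency 4 → {T8, T5}. No two conflicting transmitters share a frequency.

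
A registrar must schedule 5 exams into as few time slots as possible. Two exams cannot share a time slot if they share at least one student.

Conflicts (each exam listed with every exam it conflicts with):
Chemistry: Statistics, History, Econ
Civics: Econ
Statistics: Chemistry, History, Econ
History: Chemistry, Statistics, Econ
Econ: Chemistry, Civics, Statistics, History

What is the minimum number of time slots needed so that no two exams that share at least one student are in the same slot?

4

Chemistry, Statistics, History, Econ are mutually in conflict, so at least 4 time slots are needed.
4 time slots suffice: time slot 1 → {Econ}; time slot 2 → {Chemistry, Civics}; time slot 3 → {Statistics}; time slot 4 → {History}. Every pair that conflicts lands in different time slots.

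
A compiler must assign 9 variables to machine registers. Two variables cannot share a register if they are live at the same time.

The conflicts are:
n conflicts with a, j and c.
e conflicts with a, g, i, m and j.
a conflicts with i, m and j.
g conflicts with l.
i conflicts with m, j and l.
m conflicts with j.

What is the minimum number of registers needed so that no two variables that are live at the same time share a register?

e, a, i, m, j all conflict with each other, so at least 5 registers are needed.
5 registers suffice: register 1 → {n, e, l}; register 2 → {a, g, c}; register 3 → {i}; register 4 → {j}; register 5 → {m}. Each listed conflict is separated.

5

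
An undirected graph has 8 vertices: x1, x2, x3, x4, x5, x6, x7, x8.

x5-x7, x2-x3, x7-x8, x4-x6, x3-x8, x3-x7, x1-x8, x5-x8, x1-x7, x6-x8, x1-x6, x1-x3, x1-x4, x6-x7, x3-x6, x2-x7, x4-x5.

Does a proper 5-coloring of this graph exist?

The chromatic number is 5. x1, x3, x6, x7, x8 form a clique, so at least 5 colors are needed.
5 colors suffice: color 1 → {x4, x7}; color 2 → {x1, x2, x5}; color 3 → {x8}; color 4 → {x6}; color 5 → {x3}.
That is already a proper 5-coloring.

Yes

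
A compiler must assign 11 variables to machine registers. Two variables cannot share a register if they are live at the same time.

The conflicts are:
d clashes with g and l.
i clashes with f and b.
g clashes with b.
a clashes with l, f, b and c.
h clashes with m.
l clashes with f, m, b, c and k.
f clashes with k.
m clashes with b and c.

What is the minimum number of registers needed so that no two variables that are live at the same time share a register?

3

l, f, k are mutually in conflict, so at least 3 registers are needed.
3 registers suffice: d=2, i=1, g=1, a=3, h=1, l=1, f=2, m=3, b=2, c=2, k=3. Each listed conflict is separated.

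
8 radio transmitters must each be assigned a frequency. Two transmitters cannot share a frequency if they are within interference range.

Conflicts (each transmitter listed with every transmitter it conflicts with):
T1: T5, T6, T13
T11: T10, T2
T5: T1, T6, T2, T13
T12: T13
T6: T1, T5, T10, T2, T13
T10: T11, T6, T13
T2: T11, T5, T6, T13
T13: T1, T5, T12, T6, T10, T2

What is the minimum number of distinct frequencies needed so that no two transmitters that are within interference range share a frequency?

T1, T5, T6, T13 are mutually in conflict, so at least 4 frequencies are needed.
Using 4 frequencies: T1=3, T11=1, T5=4, T12=2, T6=2, T10=3, T2=3, T13=1. Each listed conflict is separated.

4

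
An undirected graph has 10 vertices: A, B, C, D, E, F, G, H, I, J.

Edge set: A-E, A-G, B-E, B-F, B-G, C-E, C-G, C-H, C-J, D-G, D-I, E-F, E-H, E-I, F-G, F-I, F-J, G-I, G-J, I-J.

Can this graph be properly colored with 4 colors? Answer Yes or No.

Yes

The chromatic number is 4. F, G, I, J form a clique, so at least 4 colors are needed.
4 colors suffice: color 1 → {E, G}; color 2 → {A, B, C, I}; color 3 → {D, F, H}; color 4 → {J}.
That is already a proper 4-coloring.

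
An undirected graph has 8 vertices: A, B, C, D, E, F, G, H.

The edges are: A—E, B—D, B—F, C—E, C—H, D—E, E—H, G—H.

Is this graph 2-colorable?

No

C, E, H are pairwise adjacent, so at least 3 colors are needed.
So 2 colors are not enough.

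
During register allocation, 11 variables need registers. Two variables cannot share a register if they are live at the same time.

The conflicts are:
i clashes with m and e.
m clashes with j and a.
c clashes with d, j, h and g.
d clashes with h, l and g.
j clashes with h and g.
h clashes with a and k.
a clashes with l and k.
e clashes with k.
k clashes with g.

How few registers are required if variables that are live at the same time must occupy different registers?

3

h, a, k are mutually in conflict, so at least 3 registers are needed.
3 registers suffice: register 1 → {m, h, l, e, g}; register 2 → {i, d, j, a}; register 3 → {c, k}. Each listed conflict is separated.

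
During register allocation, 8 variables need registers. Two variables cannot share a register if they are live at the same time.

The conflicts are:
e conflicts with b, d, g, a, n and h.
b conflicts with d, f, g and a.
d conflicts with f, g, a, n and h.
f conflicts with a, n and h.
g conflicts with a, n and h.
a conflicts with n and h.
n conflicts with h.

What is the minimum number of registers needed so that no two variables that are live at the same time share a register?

6

e, d, g, a, n, h pairwise conflict, so at least 6 registers are needed.
6 registers suffice: register 1 → {a}; register 2 → {d}; register 3 → {b, n}; register 4 → {h}; register 5 → {f, g}; register 6 → {e}. Each listed conflict is separated.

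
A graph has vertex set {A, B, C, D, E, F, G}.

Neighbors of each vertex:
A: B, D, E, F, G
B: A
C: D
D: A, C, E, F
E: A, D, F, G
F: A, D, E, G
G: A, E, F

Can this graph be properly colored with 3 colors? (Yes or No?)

A, E, F, G are mutually adjacent (a clique of size 4), so at least 4 colors are needed.
So 3 colors are not enough.

No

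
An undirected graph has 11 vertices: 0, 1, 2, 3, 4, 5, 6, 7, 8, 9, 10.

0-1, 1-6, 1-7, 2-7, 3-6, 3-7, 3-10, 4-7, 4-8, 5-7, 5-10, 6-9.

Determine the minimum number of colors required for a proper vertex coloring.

2 and 7 are adjacent, so at least 2 colors are needed.
One proper 2-coloring: 0=red, 1=blue, 2=blue, 3=blue, 4=blue, 5=blue, 6=red, 7=red, 8=red, 9=blue, 10=red. No two adjacent vertices share a color.

2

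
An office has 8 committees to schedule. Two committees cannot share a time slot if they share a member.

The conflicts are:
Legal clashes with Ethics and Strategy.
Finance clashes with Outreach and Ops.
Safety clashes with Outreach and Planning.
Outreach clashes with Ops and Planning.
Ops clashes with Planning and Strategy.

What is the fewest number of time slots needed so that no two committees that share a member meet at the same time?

Finance, Outreach, Ops all conflict with each other, so at least 3 time slots are needed.
3 time slots suffice: time slot 1 → {Legal, Outreach}; time slot 2 → {Ethics, Safety, Ops}; time slot 3 → {Finance, Planning, Strategy}. No two conflicting committees share a time slot.

3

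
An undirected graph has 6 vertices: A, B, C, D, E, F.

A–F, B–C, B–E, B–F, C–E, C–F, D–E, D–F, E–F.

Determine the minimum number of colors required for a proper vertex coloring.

4

B, C, E, F are pairwise adjacent (a clique of size 4), so at least 4 colors are needed.
4 colors suffice: color 1 → {F}; color 2 → {A, E}; color 3 → {C, D}; color 4 → {B}. No two adjacent vertices share a color.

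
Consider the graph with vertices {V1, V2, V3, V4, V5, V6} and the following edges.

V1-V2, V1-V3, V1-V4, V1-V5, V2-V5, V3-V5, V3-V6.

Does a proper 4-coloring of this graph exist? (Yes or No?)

Yes

The chromatic number is 3. V1, V3, V5 are mutually adjacent, so at least 3 colors are needed.
3 colors suffice: color R → {V1, V6}; color B → {V2, V3, V4}; color G → {V5}.
Since 4 ≥ 3, a proper 4-coloring certainly exists.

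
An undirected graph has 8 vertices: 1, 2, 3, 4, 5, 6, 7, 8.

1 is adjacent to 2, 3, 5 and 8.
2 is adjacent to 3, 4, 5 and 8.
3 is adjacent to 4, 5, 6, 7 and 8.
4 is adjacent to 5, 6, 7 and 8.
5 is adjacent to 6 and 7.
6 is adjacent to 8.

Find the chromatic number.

4

3, 4, 5, 7 form a clique, so at least 4 colors are needed.
4 colors suffice: color a → {3}; color b → {5, 8}; color c → {1, 4}; color d → {2, 6, 7}. Each edge has distinct colors on its endpoints.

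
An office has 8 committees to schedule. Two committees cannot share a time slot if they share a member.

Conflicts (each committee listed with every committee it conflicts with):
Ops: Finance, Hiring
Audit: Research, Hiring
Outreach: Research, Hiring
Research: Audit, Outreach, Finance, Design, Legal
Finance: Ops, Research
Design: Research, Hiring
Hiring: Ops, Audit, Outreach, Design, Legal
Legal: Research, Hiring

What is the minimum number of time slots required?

3

The cycle Ops-Hiring-Audit-Research-Finance-Ops has odd length 5, so it cannot be 2-colored; at least 3 time slots are needed.
3 time slots suffice: time slot 1 → {Research, Hiring}; time slot 2 → {Audit, Outreach, Finance, Design, Legal}; time slot 3 → {Ops}. No two conflicting committees share a time slot.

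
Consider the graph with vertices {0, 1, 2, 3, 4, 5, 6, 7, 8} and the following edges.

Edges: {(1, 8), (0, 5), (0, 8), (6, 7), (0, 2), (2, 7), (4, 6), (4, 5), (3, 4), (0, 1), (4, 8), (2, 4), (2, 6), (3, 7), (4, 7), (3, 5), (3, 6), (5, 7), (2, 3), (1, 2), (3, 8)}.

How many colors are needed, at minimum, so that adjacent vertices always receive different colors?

2, 3, 4, 6, 7 are pairwise adjacent (a clique of size 5), so at least 5 colors are needed.
A valid assignment using 5 colors: 0=blue, 1=green, 2=red, 3=green, 4=blue, 5=red, 6=purple, 7=yellow, 8=red. Every edge joins two different colors.

5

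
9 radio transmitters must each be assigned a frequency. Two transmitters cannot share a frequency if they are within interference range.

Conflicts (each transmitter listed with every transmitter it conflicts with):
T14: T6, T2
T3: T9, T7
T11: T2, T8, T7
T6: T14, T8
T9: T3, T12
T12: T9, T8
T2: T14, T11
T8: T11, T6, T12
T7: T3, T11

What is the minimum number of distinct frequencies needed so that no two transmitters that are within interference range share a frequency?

3

The cycle T2-T14-T6-T8-T11-T2 has odd length 5, so it cannot be 2-colored; at least 3 frequencies are needed.
A valid assignment using 3 frequencies: T14=1, T3=1, T11=2, T6=2, T9=3, T12=2, T2=3, T8=1, T7=3. Each listed conflict is separated.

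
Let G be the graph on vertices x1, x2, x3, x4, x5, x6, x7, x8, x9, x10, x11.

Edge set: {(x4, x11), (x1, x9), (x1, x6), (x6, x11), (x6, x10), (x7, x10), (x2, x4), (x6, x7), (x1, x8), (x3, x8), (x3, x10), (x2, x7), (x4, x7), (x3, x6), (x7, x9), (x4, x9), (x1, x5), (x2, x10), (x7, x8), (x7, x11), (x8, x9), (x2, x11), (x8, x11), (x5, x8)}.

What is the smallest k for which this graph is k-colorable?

x2, x4, x7, x11 are mutually adjacent (a clique of size 4), so at least 4 colors are needed.
4 colors suffice: color 1 → {x1, x3, x7}; color 2 → {x2, x6, x8}; color 3 → {x5, x9, x10, x11}; color 4 → {x4}. No two adjacent vertices share a color.

4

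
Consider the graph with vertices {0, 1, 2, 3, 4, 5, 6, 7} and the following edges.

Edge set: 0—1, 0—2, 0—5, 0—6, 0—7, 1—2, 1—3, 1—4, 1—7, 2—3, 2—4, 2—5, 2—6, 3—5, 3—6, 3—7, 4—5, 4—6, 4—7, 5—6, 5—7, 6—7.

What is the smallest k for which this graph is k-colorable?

4

2, 4, 5, 6 are mutually adjacent (a clique of size 4), so at least 4 colors are needed.
4 colors suffice: 0=yellow, 1=blue, 2=red, 3=yellow, 4=yellow, 5=blue, 6=green, 7=red. Every edge joins two different colors.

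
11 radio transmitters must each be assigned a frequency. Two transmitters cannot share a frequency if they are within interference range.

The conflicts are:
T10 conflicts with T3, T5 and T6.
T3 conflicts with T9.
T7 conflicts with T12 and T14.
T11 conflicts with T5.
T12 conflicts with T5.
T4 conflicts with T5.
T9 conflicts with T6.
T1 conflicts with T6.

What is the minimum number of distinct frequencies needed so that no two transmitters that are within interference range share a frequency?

2

T1 and T6 conflict, so at least 2 frequencies are needed.
Using 2 frequencies: T10=2, T3=1, T7=1, T11=2, T12=2, T4=2, T9=2, T1=2, T5=1, T6=1, T14=2. No two conflicting transmitters share a frequency.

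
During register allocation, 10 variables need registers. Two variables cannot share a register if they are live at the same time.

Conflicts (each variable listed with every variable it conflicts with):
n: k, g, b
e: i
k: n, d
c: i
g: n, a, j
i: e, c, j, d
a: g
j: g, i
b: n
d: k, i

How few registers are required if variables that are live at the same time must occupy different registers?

k and d conflict, so at least 2 registers are needed.
2 registers suffice: register 1 → {k, g, i, b}; register 2 → {n, e, c, a, j, d}. No two conflicting variables share a register.

2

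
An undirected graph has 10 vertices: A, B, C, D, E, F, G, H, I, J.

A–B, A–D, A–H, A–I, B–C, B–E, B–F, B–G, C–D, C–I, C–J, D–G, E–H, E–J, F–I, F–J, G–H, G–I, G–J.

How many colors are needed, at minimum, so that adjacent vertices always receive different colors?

B and G are adjacent, so at least 2 colors are needed.
2 colors suffice: A=2, B=1, C=2, D=1, E=2, F=2, G=2, H=1, I=1, J=1. Every edge joins two different colors.

2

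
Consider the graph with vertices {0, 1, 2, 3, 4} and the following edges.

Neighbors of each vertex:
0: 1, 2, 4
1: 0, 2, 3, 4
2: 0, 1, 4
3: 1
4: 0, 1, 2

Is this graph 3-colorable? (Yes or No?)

0, 1, 2, 4 are pairwise adjacent (a clique of size 4), so at least 4 colors are needed.
So 3 colors are not enough.

No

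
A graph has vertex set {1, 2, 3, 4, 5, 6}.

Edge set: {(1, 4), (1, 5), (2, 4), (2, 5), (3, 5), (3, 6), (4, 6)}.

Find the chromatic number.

3

The cycle 4-1-5-3-6-4 has odd length 5, so it cannot be 2-colored; at least 3 colors are needed.
3 colors suffice: color a → {4, 5}; color b → {1, 2, 6}; color c → {3}. No two adjacent vertices share a color.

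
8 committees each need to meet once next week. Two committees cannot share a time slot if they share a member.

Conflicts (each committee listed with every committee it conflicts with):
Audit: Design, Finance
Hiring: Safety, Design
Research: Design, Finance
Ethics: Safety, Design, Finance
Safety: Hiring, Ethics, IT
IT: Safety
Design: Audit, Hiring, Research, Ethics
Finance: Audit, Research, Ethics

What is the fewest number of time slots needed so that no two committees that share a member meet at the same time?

Safety and IT conflict, so at least 2 time slots are needed.
2 time slots suffice: time slot 1 → {Safety, Design, Finance}; time slot 2 → {Audit, Hiring, Research, Ethics, IT}. No two conflicting committees share a time slot.

2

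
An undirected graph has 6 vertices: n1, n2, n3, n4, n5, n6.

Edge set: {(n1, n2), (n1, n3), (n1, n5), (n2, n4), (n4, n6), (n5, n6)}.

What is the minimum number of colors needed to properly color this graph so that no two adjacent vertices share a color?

The cycle n5-n1-n2-n4-n6-n5 has odd length 5, so it cannot be 2-colored; at least 3 colors are needed.
One proper 3-coloring: n1=1, n2=2, n3=2, n4=3, n5=2, n6=1. Every edge joins two different colors.

3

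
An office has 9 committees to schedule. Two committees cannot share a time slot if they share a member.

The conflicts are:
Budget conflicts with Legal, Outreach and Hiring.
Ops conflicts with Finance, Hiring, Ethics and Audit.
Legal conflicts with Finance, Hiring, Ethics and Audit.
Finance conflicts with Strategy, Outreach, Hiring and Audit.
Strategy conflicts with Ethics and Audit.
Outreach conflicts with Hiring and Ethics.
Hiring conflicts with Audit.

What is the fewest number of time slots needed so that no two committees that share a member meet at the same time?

Legal, Finance, Hiring, Audit pairwise conflict, so at least 4 time slots are needed.
A valid assignment using 4 time slots: Budget=1, Ops=3, Legal=3, Finance=1, Strategy=2, Outreach=3, Hiring=2, Ethics=1, Audit=4. No two conflicting committees share a time slot.

4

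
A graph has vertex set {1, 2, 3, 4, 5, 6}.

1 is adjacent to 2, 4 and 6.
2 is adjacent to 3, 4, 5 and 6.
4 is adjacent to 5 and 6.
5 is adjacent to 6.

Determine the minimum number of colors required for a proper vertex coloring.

1, 2, 4, 6 form a clique, so at least 4 colors are needed.
A valid assignment using 4 colors: 1=d, 2=a, 3=b, 4=b, 5=d, 6=c. Each edge has distinct colors on its endpoints.

4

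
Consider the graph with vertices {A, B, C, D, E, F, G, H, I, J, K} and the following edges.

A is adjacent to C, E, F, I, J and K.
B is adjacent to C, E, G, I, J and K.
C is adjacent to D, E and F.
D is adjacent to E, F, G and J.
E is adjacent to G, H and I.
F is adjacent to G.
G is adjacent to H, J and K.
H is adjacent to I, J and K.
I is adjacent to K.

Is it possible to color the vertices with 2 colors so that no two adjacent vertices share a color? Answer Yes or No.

No

C, D, F form a triangle, so at least 3 colors are needed.
So 2 colors are not enough.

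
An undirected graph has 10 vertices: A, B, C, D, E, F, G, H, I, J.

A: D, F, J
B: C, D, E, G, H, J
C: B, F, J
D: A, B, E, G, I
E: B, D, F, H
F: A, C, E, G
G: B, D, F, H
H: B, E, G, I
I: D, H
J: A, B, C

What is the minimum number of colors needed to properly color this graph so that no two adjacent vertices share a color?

3

B, C, J are mutually adjacent, so at least 3 colors are needed.
3 colors suffice: color 1 → {B, F, I}; color 2 → {D, H, J}; color 3 → {A, C, E, G}. Each edge has distinct colors on its endpoints.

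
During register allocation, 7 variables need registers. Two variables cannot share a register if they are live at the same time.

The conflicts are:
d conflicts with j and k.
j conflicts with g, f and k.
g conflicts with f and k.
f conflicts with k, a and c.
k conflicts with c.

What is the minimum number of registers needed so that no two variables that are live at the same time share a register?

4

j, g, f, k pairwise conflict, so at least 4 registers are needed.
A valid assignment using 4 registers: d=1, j=3, g=4, f=1, k=2, a=2, c=3. Every pair that conflicts lands in different registers.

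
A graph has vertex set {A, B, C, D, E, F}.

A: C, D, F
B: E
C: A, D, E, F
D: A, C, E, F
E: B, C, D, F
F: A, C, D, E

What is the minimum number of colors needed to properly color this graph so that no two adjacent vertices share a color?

4

C, D, E, F form a clique, so at least 4 colors are needed.
A valid assignment using 4 colors: A=blue, B=red, C=green, D=red, E=blue, F=yellow. Every edge joins two different colors.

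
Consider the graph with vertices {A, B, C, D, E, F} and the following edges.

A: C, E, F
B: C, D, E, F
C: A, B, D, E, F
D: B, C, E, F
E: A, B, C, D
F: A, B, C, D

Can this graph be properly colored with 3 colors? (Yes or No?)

B, C, D, E are mutually adjacent (a clique of size 4), so at least 4 colors are needed.
So 3 colors are not enough.

No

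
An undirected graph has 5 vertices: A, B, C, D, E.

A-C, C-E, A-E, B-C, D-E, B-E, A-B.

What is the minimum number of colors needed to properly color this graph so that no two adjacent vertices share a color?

4

A, B, C, E are pairwise adjacent (a clique of size 4), so at least 4 colors are needed.
4 colors suffice: color red → {E}; color blue → {B, D}; color green → {C}; color yellow → {A}. No two adjacent vertices share a color.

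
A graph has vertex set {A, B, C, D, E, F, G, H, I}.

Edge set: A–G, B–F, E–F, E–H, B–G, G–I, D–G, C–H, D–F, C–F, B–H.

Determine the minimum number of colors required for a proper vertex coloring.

2

C and H are adjacent, so at least 2 colors are needed.
2 colors suffice: color 1 → {F, G, H}; color 2 → {A, B, C, D, E, I}. No two adjacent vertices share a color.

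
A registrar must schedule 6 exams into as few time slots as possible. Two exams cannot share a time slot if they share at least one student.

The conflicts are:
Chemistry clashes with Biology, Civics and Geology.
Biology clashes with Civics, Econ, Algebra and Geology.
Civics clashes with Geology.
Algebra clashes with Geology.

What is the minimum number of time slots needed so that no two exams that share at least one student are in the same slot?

Chemistry, Biology, Civics, Geology all conflict with each other, so at least 4 time slots are needed.
4 time slots suffice: time slot 1 → {Biology}; time slot 2 → {Econ, Geology}; time slot 3 → {Chemistry, Algebra}; time slot 4 → {Civics}. No two conflicting exams share a time slot.

4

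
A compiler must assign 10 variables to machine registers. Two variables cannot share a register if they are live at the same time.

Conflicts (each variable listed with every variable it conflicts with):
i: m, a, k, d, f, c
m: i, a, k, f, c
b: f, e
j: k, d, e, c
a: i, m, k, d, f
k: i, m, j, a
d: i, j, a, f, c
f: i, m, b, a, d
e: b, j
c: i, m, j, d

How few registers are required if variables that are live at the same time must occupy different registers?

i, m, a, f are mutually in conflict, so at least 4 registers are needed.
A valid assignment using 4 registers: i=1, m=4, b=1, j=1, a=3, k=2, d=4, f=2, e=2, c=2. Each listed conflict is separated.

4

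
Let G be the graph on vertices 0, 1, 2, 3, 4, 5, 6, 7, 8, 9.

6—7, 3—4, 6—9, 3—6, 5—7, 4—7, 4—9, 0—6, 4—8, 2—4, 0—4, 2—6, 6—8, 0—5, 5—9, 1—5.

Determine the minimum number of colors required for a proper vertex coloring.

3 and 4 are adjacent, so at least 2 colors are needed.
2 colors suffice: color a → {4, 5, 6}; color b → {0, 1, 2, 3, 7, 8, 9}. Every edge joins two different colors.

2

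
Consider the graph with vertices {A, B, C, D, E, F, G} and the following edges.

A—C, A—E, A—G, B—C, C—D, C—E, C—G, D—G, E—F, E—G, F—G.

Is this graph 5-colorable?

Yes

The chromatic number is 4. A, C, E, G are pairwise adjacent (a clique of size 4), so at least 4 colors are needed.
4 colors suffice: color 1 → {C, F}; color 2 → {B, G}; color 3 → {D, E}; color 4 → {A}.
Since 5 ≥ 4, a proper 5-coloring certainly exists.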